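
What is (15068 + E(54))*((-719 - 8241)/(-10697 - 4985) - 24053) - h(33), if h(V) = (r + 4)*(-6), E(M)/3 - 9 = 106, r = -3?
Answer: -2906816121363/7841 ≈ -3.7072e+8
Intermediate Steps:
E(M) = 345 (E(M) = 27 + 3*106 = 27 + 318 = 345)
h(V) = -6 (h(V) = (-3 + 4)*(-6) = 1*(-6) = -6)
(15068 + E(54))*((-719 - 8241)/(-10697 - 4985) - 24053) - h(33) = (15068 + 345)*((-719 - 8241)/(-10697 - 4985) - 24053) - 1*(-6) = 15413*(-8960/(-15682) - 24053) + 6 = 15413*(-8960*(-1/15682) - 24053) + 6 = 15413*(4480/7841 - 24053) + 6 = 15413*(-188595093/7841) + 6 = -2906816168409/7841 + 6 = -2906816121363/7841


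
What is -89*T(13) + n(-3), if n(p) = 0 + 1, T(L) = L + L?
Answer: -2313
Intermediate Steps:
T(L) = 2*L
n(p) = 1
-89*T(13) + n(-3) = -178*13 + 1 = -89*26 + 1 = -2314 + 1 = -2313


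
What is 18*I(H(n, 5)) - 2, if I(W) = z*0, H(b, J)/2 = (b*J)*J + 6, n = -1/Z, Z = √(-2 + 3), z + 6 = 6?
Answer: -2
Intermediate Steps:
z = 0 (z = -6 + 6 = 0)
Z = 1 (Z = √1 = 1)
n = -1 (n = -1/1 = -1*1 = -1)
H(b, J) = 12 + 2*b*J² (H(b, J) = 2*((b*J)*J + 6) = 2*((J*b)*J + 6) = 2*(b*J² + 6) = 2*(6 + b*J²) = 12 + 2*b*J²)
I(W) = 0 (I(W) = 0*0 = 0)
18*I(H(n, 5)) - 2 = 18*0 - 2 = 0 - 2 = -2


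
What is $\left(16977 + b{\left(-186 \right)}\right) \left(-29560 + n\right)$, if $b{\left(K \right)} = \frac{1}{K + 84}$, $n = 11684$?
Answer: $- \frac{15477514514}{51} \approx -3.0348 \cdot 10^{8}$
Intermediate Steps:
$b{\left(K \right)} = \frac{1}{84 + K}$
$\left(16977 + b{\left(-186 \right)}\right) \left(-29560 + n\right) = \left(16977 + \frac{1}{84 - 186}\right) \left(-29560 + 11684\right) = \left(16977 + \frac{1}{-102}\right) \left(-17876\right) = \left(16977 - \frac{1}{102}\right) \left(-17876\right) = \frac{1731653}{102} \left(-17876\right) = - \frac{15477514514}{51}$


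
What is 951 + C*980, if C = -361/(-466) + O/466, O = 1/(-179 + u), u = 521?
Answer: 68139128/39843 ≈ 1710.2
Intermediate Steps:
O = 1/342 (O = 1/(-179 + 521) = 1/342 ≈ 0.0029240)
C = 123463/159372 (C = -361/(-466) + (1/342)/466 = -361*(-1/466) + (1/342)*(1/466) = 361/466 + 1/159372 = 123463/159372 ≈ 0.77468)
951 + C*980 = 951 + (123463/159372)*980 = 951 + 30248435/39843 = 68139128/39843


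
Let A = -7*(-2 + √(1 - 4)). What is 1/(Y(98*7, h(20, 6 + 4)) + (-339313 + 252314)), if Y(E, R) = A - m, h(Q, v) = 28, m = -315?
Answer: I/(-86670*I + 7*√3) ≈ -1.1538e-5 + 1.6141e-9*I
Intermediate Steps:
A = 14 - 7*I*√3 (A = -7*(-2 + √(-3)) = -7*(-2 + I*√3) = 14 - 7*I*√3 ≈ 14.0 - 12.124*I)
Y(E, R) = 329 - 7*I*√3 (Y(E, R) = (14 - 7*I*√3) - 1*(-315) = (14 - 7*I*√3) + 315 = 329 - 7*I*√3)
1/(Y(98*7, h(20, 6 + 4)) + (-339313 + 252314)) = 1/((329 - 7*I*√3) + (-339313 + 252314)) = 1/((329 - 7*I*√3) - 86999) = 1/(-86670 - 7*I*√3)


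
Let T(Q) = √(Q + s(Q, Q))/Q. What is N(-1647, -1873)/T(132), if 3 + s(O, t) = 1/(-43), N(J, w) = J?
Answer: -108702*√238478/2773 ≈ -19143.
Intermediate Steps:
s(O, t) = -130/43 (s(O, t) = -3 + 1/(-43) = -3 - 1/43 = -130/43)
T(Q) = √(-130/43 + Q)/Q (T(Q) = √(Q - 130/43)/Q = √(-130/43 + Q)/Q)
N(-1647, -1873)/T(132) = -1647*5676/√(-5590 + 1849*132) = -1647*5676/√(-5590 + 244068) = -1647*66*√238478/2773 = -108702*√238478/2773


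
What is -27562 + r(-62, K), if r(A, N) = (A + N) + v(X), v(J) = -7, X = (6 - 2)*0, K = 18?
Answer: -27613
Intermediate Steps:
X = 0 (X = 4*0 = 0)
r(A, N) = -7 + A + N (r(A, N) = (A + N) - 7 = -7 + A + N)
-27562 + r(-62, K) = -27562 + (-7 - 62 + 18) = -27562 - 51 = -27613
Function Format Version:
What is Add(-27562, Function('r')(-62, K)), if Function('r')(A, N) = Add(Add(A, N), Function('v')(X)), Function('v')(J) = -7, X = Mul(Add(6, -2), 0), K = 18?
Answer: -27613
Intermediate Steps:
X = 0 (X = Mul(4, 0) = 0)
Function('r')(A, N) = Add(-7, A, N) (Function('r')(A, N) = Add(Add(A, N), -7) = Add(-7, A, N))
Add(-27562, Function('r')(-62, K)) = Add(-27562, Add(-7, -62, 18)) = Add(-27562, -51) = -27613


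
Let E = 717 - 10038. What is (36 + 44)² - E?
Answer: 15721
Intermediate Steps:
E = -9321
(36 + 44)² - E = (36 + 44)² - 1*(-9321) = 80² + 9321 = 6400 + 9321 = 15721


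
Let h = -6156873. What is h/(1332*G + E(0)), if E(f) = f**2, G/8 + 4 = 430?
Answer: -684097/504384 ≈ -1.3563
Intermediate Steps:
G = 3408 (G = -32 + 8*430 = -32 + 3440 = 3408)
h/(1332*G + E(0)) = -6156873/(1332*3408 + 0**2) = -6156873/(4539456 + 0) = -6156873/4539456 = -6156873*1/4539456 = -684097/504384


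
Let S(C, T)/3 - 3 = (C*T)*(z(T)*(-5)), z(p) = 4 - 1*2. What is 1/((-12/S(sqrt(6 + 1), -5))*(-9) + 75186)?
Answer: 73059901/5493081265398 - 50*sqrt(7)/2746540632699 ≈ 1.3300e-5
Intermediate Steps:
z(p) = 2 (z(p) = 4 - 2 = 2)
S(C, T) = 9 - 30*C*T (S(C, T) = 9 + 3*((C*T)*(2*(-5))) = 9 + 3*((C*T)*(-10)) = 9 + 3*(-10*C*T) = 9 - 30*C*T)
1/((-12/S(sqrt(6 + 1), -5))*(-9) + 75186) = 1/((-12/(9 - 30*sqrt(6 + 1)*(-5)))*(-9) + 75186) = 1/((-12/(9 - 30*sqrt(7)*(-5)))*(-9) + 75186) = 1/((-12/(9 + 150*sqrt(7)))*(-9) + 75186) = 1/(-12/(9 + 150*sqrt(7))*(-9) + 75186) = 1/(108/(9 + 150*sqrt(7)) + 75186) = 1/(75186 + 108/(9 + 150*sqrt(7)))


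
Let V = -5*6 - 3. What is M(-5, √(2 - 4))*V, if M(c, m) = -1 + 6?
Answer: -165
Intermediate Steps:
V = -33 (V = -30 - 3 = -33)
M(c, m) = 5
M(-5, √(2 - 4))*V = 5*(-33) = -165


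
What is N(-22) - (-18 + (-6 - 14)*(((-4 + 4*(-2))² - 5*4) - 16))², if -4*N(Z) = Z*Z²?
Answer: -4741022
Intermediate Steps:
N(Z) = -Z³/4 (N(Z) = -Z*Z²/4 = -Z³/4)
N(-22) - (-18 + (-6 - 14)*(((-4 + 4*(-2))² - 5*4) - 16))² = -¼*(-22)³ - (-18 + (-6 - 14)*(((-4 + 4*(-2))² - 5*4) - 16))² = -¼*(-10648) - (-18 - 20*(((-4 - 8)² - 20) - 16))² = 2662 - (-18 - 20*(((-12)² - 20) - 16))² = 2662 - (-18 - 20*((144 - 20) - 16))² = 2662 - (-18 - 20*(124 - 16))² = 2662 - (-18 - 20*108)² = 2662 - (-18 - 2160)² = 2662 - 1*(-2178)² = 2662 - 1*4743684 = 2662 - 4743684 = -4741022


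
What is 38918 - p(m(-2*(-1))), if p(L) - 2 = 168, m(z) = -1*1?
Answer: 38748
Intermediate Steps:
m(z) = -1
p(L) = 170 (p(L) = 2 + 168 = 170)
38918 - p(m(-2*(-1))) = 38918 - 1*170 = 38918 - 170 = 38748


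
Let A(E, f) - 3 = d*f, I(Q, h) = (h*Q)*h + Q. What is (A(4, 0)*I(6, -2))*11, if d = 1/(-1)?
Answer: 990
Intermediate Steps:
d = -1
I(Q, h) = Q + Q*h² (I(Q, h) = (Q*h)*h + Q = Q*h² + Q = Q + Q*h²)
A(E, f) = 3 - f
(A(4, 0)*I(6, -2))*11 = ((3 - 1*0)*(6*(1 + (-2)²)))*11 = ((3 + 0)*(6*(1 + 4)))*11 = (3*(6*5))*11 = (3*30)*11 = 90*11 = 990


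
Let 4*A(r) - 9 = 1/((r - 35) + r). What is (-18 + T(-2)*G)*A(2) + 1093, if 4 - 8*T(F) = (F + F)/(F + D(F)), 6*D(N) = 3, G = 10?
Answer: 196487/186 ≈ 1056.4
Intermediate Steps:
D(N) = ½ (D(N) = (⅙)*3 = ½)
T(F) = ½ - F/(4*(½ + F)) (T(F) = ½ - (F + F)/(8*(F + ½)) = ½ - 2*F/(8*(½ + F)) = ½ - F/(4*(½ + F)))
A(r) = 9/4 + 1/(4*(-35 + 2*r)) (A(r) = 9/4 + 1/(4*((r - 35) + r)) = 9/4 + 1/(4*((-35 + r) + r)) = 9/4 + 1/(4*(-35 + 2*r)))
(-18 + T(-2)*G)*A(2) + 1093 = (-18 + ((1 - 2)/(2*(1 + 2*(-2))))*10)*((-157 + 9*2)/(2*(-35 + 2*2))) + 1093 = (-18 + ((½)*(-1)/(1 - 4))*10)*((-157 + 18)/(2*(-35 + 4))) + 1093 = (-18 + ((½)*(-1)/(-3))*10)*((½)*(-139)/(-31)) + 1093 = (-18 + ((½)*(-⅓)*(-1))*10)*((½)*(-1/31)*(-139)) + 1093 = (-18 + (⅙)*10)*(139/62) + 1093 = (-18 + 5/3)*(139/62) + 1093 = -49/3*139/62 + 1093 = -6811/186 + 1093 = 196487/186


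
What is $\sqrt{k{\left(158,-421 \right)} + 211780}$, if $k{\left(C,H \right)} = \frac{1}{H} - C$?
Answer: $\frac{\sqrt{37508094481}}{421} \approx 460.02$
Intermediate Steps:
$\sqrt{k{\left(158,-421 \right)} + 211780} = \sqrt{\left(\frac{1}{-421} - 158\right) + 211780} = \sqrt{\left(- \frac{1}{421} - 158\right) + 211780} = \sqrt{- \frac{66519}{421} + 211780} = \sqrt{\frac{89092861}{421}} = \frac{\sqrt{37508094481}}{421}$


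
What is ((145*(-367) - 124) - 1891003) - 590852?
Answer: -2535194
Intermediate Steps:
((145*(-367) - 124) - 1891003) - 590852 = ((-53215 - 124) - 1891003) - 590852 = (-53339 - 1891003) - 590852 = -1944342 - 590852 = -2535194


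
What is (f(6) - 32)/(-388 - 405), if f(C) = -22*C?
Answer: 164/793 ≈ 0.20681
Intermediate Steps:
(f(6) - 32)/(-388 - 405) = (-22*6 - 32)/(-388 - 405) = (-132 - 32)/(-793) = -164*(-1/793) = 164/793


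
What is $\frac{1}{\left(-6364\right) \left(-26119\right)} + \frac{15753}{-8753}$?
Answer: $- \frac{2618484382195}{1454935178948} \approx -1.7997$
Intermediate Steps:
$\frac{1}{\left(-6364\right) \left(-26119\right)} + \frac{15753}{-8753} = \left(- \frac{1}{6364}\right) \left(- \frac{1}{26119}\right) + 15753 \left(- \frac{1}{8753}\right) = \frac{1}{166221316} - \frac{15753}{8753} = - \frac{2618484382195}{1454935178948}$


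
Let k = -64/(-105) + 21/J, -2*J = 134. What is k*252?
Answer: 24996/335 ≈ 74.615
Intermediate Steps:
J = -67 (J = -½*134 = -67)
k = 2083/7035 (k = -64/(-105) + 21/(-67) = -64*(-1/105) + 21*(-1/67) = 64/105 - 21/67 = 2083/7035 ≈ 0.29609)
k*252 = (2083/7035)*252 = 24996/335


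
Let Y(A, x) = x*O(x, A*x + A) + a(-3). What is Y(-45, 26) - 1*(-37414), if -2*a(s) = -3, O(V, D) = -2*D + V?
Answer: 202543/2 ≈ 1.0127e+5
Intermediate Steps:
O(V, D) = V - 2*D
a(s) = 3/2 (a(s) = -½*(-3) = 3/2)
Y(A, x) = 3/2 + x*(x - 2*A - 2*A*x) (Y(A, x) = x*(x - 2*(A*x + A)) + 3/2 = x*(x - 2*(A + A*x)) + 3/2 = x*(x + (-2*A - 2*A*x)) + 3/2 = x*(x - 2*A - 2*A*x) + 3/2 = 3/2 + x*(x - 2*A - 2*A*x))
Y(-45, 26) - 1*(-37414) = (3/2 - 1*26*(-1*26 + 2*(-45)*(1 + 26))) - 1*(-37414) = (3/2 - 1*26*(-26 + 2*(-45)*27)) + 37414 = (3/2 - 1*26*(-26 - 2430)) + 37414 = (3/2 - 1*26*(-2456)) + 37414 = (3/2 + 63856) + 37414 = 127715/2 + 37414 = 202543/2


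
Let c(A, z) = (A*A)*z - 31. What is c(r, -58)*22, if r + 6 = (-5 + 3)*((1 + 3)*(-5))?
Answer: -1475738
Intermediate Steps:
r = 34 (r = -6 + (-5 + 3)*((1 + 3)*(-5)) = -6 - 8*(-5) = -6 - 2*(-20) = -6 + 40 = 34)
c(A, z) = -31 + z*A**2 (c(A, z) = A**2*z - 31 = z*A**2 - 31 = -31 + z*A**2)
c(r, -58)*22 = (-31 - 58*34**2)*22 = (-31 - 58*1156)*22 = (-31 - 67048)*22 = -67079*22 = -1475738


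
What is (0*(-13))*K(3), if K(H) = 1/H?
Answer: 0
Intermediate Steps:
(0*(-13))*K(3) = (0*(-13))/3 = 0*(1/3) = 0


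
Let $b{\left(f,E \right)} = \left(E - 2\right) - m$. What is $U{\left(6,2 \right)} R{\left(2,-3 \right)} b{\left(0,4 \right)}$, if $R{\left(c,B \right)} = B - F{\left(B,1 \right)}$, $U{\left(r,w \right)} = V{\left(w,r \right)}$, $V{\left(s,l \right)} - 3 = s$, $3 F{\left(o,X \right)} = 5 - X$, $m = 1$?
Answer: $- \frac{65}{3} \approx -21.667$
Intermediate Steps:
$F{\left(o,X \right)} = \frac{5}{3} - \frac{X}{3}$ ($F{\left(o,X \right)} = \frac{5 - X}{3} = \frac{5}{3} - \frac{X}{3}$)
$V{\left(s,l \right)} = 3 + s$
$U{\left(r,w \right)} = 3 + w$
$R{\left(c,B \right)} = - \frac{4}{3} + B$ ($R{\left(c,B \right)} = B - \left(\frac{5}{3} - \frac{1}{3}\right) = B - \frac{4}{3} = - \frac{4}{3} + B$)
$b{\left(f,E \right)} = -3 + E$ ($b{\left(f,E \right)} = \left(E - 2\right) - 1 = \left(-2 + E\right) - 1 = -3 + E$)
$U{\left(6,2 \right)} R{\left(2,-3 \right)} b{\left(0,4 \right)} = \left(3 + 2\right) \left(- \frac{4}{3} - 3\right) \left(-3 + 4\right) = 5 \left(- \frac{13}{3}\right) 1 = \left(- \frac{65}{3}\right) 1 = - \frac{65}{3}$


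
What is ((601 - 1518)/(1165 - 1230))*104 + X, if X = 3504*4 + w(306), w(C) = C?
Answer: 78946/5 ≈ 15789.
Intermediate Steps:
X = 14322 (X = 3504*4 + 306 = 14016 + 306 = 14322)
((601 - 1518)/(1165 - 1230))*104 + X = ((601 - 1518)/(1165 - 1230))*104 + 14322 = -917/(-65)*104 + 14322 = -917*(-1/65)*104 + 14322 = (917/65)*104 + 14322 = 7336/5 + 14322 = 78946/5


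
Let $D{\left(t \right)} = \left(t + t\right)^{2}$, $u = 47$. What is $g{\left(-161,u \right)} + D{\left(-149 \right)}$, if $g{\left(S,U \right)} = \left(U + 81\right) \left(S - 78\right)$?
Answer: $58212$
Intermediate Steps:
$D{\left(t \right)} = 4 t^{2}$ ($D{\left(t \right)} = \left(2 t\right)^{2} = 4 t^{2}$)
$g{\left(S,U \right)} = \left(-78 + S\right) \left(81 + U\right)$ ($g{\left(S,U \right)} = \left(81 + U\right) \left(-78 + S\right) = \left(-78 + S\right) \left(81 + U\right)$)
$g{\left(-161,u \right)} + D{\left(-149 \right)} = \left(-6318 - 3666 + 81 \left(-161\right) - 7567\right) + 4 \left(-149\right)^{2} = \left(-6318 - 3666 - 13041 - 7567\right) + 4 \cdot 22201 = -30592 + 88804 = 58212$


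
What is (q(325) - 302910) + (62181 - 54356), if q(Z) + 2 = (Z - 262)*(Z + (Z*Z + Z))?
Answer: 6400238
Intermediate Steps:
q(Z) = -2 + (-262 + Z)*(Z² + 2*Z) (q(Z) = -2 + (Z - 262)*(Z + (Z*Z + Z)) = -2 + (-262 + Z)*(Z + (Z² + Z)) = -2 + (-262 + Z)*(Z + (Z + Z²)) = -2 + (-262 + Z)*(Z² + 2*Z))
(q(325) - 302910) + (62181 - 54356) = ((-2 + 325³ - 524*325 - 260*325²) - 302910) + (62181 - 54356) = ((-2 + 34328125 - 170300 - 260*105625) - 302910) + 7825 = ((-2 + 34328125 - 170300 - 27462500) - 302910) + 7825 = (6695323 - 302910) + 7825 = 6392413 + 7825 = 6400238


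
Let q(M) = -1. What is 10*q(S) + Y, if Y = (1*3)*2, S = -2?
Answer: -4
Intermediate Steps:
Y = 6 (Y = 3*2 = 6)
10*q(S) + Y = 10*(-1) + 6 = -10 + 6 = -4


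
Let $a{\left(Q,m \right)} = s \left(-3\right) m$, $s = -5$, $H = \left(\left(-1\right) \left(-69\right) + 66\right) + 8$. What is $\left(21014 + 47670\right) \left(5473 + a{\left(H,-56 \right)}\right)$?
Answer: $318212972$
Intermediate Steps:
$H = 143$ ($H = \left(69 + 66\right) + 8 = 135 + 8 = 143$)
$a{\left(Q,m \right)} = 15 m$ ($a{\left(Q,m \right)} = \left(-5\right) \left(-3\right) m = 15 m$)
$\left(21014 + 47670\right) \left(5473 + a{\left(H,-56 \right)}\right) = \left(21014 + 47670\right) \left(5473 + 15 \left(-56\right)\right) = 68684 \left(5473 - 840\right) = 68684 \cdot 4633 = 318212972$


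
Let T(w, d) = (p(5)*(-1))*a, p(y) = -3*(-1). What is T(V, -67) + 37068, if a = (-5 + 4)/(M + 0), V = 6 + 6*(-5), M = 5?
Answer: 185343/5 ≈ 37069.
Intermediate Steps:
p(y) = 3
V = -24 (V = 6 - 30 = -24)
a = -⅕ (a = (-5 + 4)/(5 + 0) = -1/5 = -1*⅕ = -⅕ ≈ -0.20000)
T(w, d) = ⅗ (T(w, d) = (3*(-1))*(-⅕) = -3*(-⅕) = ⅗)
T(V, -67) + 37068 = ⅗ + 37068 = 185343/5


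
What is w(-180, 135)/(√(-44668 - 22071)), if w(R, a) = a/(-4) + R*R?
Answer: -129465*I*√66739/266956 ≈ -125.29*I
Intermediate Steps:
w(R, a) = R² - a/4 (w(R, a) = a*(-¼) + R² = -a/4 + R² = R² - a/4)
w(-180, 135)/(√(-44668 - 22071)) = ((-180)² - ¼*135)/(√(-44668 - 22071)) = (32400 - 135/4)/(√(-66739)) = 129465/(4*((I*√66739))) = 129465*(-I*√66739/66739)/4 = -129465*I*√66739/266956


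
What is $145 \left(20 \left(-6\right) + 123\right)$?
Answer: $435$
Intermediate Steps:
$145 \left(20 \left(-6\right) + 123\right) = 145 \left(-120 + 123\right) = 145 \cdot 3 = 435$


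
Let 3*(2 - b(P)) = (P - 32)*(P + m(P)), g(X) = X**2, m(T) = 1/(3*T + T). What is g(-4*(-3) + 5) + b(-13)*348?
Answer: -870680/13 ≈ -66975.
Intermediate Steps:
m(T) = 1/(4*T)
b(P) = 2 - (-32 + P)*(P + 1/(4*P))/3 (b(P) = 2 - (P - 32)*(P + 1/(4*P))/3 = 2 - (-32 + P)*(P + 1/(4*P))/3)
g(-4*(-3) + 5) + b(-13)*348 = (-4*(-3) + 5)**2 + ((1/12)*(32 - 13*(23 - 4*(-13)**2 + 128*(-13)))/(-13))*348 = (12 + 5)**2 + ((1/12)*(-1/13)*(32 - 13*(23 - 4*169 - 1664)))*348 = 17**2 + ((1/12)*(-1/13)*(32 - 13*(23 - 676 - 1664)))*348 = 289 + ((1/12)*(-1/13)*(32 - 13*(-2317)))*348 = 289 + ((1/12)*(-1/13)*(32 + 30121))*348 = 289 + ((1/12)*(-1/13)*30153)*348 = 289 - 10051/52*348 = 289 - 874437/13 = -870680/13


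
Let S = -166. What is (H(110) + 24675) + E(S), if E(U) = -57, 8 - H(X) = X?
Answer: 24516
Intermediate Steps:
H(X) = 8 - X
(H(110) + 24675) + E(S) = ((8 - 1*110) + 24675) - 57 = ((8 - 110) + 24675) - 57 = (-102 + 24675) - 57 = 24573 - 57 = 24516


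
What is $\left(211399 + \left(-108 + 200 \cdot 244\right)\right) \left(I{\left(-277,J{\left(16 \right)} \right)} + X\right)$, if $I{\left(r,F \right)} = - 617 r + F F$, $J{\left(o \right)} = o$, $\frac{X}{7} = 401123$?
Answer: $774817851366$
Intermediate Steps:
$X = 2807861$ ($X = 7 \cdot 401123 = 2807861$)
$I{\left(r,F \right)} = F^{2} - 617 r$ ($I{\left(r,F \right)} = - 617 r + F^{2} = F^{2} - 617 r$)
$\left(211399 + \left(-108 + 200 \cdot 244\right)\right) \left(I{\left(-277,J{\left(16 \right)} \right)} + X\right) = \left(211399 + \left(-108 + 200 \cdot 244\right)\right) \left(\left(16^{2} - -170909\right) + 2807861\right) = \left(211399 + \left(-108 + 48800\right)\right) \left(\left(256 + 170909\right) + 2807861\right) = \left(211399 + 48692\right) \left(171165 + 2807861\right) = 260091 \cdot 2979026 = 774817851366$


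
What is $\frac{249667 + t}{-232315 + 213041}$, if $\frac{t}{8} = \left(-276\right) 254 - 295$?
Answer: $\frac{313525}{19274} \approx 16.267$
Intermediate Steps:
$t = -563192$ ($t = 8 \left(\left(-276\right) 254 - 295\right) = 8 \left(-70104 - 295\right) = 8 \left(-70399\right) = -563192$)
$\frac{249667 + t}{-232315 + 213041} = \frac{249667 - 563192}{-232315 + 213041} = - \frac{313525}{-19274} = \left(-313525\right) \left(- \frac{1}{19274}\right) = \frac{313525}{19274}$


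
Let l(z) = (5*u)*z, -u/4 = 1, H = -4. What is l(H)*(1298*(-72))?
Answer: -7476480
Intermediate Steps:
u = -4 (u = -4*1 = -4)
l(z) = -20*z (l(z) = (5*(-4))*z = -20*z)
l(H)*(1298*(-72)) = (-20*(-4))*(1298*(-72)) = 80*(-93456) = -7476480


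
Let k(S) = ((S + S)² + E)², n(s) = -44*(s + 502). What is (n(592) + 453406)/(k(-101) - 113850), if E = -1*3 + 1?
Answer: 202635/832344677 ≈ 0.00024345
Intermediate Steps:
n(s) = -22088 - 44*s (n(s) = -44*(502 + s) = -22088 - 44*s)
E = -2 (E = -3 + 1 = -2)
k(S) = (-2 + 4*S²)² (k(S) = ((S + S)² - 2)² = ((2*S)² - 2)² = (4*S² - 2)² = (-2 + 4*S²)²)
(n(592) + 453406)/(k(-101) - 113850) = ((-22088 - 44*592) + 453406)/(4*(-1 + 2*(-101)²)² - 113850) = ((-22088 - 26048) + 453406)/(4*(-1 + 2*10201)² - 113850) = (-48136 + 453406)/(4*(-1 + 20402)² - 113850) = 405270/(4*20401² - 113850) = 405270/(4*416200801 - 113850) = 405270/(1664803204 - 113850) = 405270/1664689354 = 405270*(1/1664689354) = 202635/832344677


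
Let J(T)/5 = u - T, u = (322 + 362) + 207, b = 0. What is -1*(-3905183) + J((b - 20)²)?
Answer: 3907638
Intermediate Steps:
u = 891 (u = 684 + 207 = 891)
J(T) = 4455 - 5*T (J(T) = 5*(891 - T) = 4455 - 5*T)
-1*(-3905183) + J((b - 20)²) = -1*(-3905183) + (4455 - 5*(0 - 20)²) = 3905183 + (4455 - 5*(-20)²) = 3905183 + (4455 - 5*400) = 3905183 + (4455 - 2000) = 3905183 + 2455 = 3907638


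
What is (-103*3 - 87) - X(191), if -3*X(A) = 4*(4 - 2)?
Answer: -1180/3 ≈ -393.33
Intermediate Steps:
X(A) = -8/3 (X(A) = -4*(4 - 2)/3 = -4*2/3 = -⅓*8 = -8/3)
(-103*3 - 87) - X(191) = (-103*3 - 87) - 1*(-8/3) = (-309 - 87) + 8/3 = -396 + 8/3 = -1180/3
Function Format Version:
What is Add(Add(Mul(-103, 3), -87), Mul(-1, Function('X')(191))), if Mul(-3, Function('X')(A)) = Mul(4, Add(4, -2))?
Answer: Rational(-1180, 3) ≈ -393.33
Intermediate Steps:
Function('X')(A) = Rational(-8, 3) (Function('X')(A) = Mul(Rational(-1, 3), Mul(4, Add(4, -2))) = Mul(Rational(-1, 3), Mul(4, 2)) = Mul(Rational(-1, 3), 8) = Rational(-8, 3))
Add(Add(Mul(-103, 3), -87), Mul(-1, Function('X')(191))) = Add(Add(Mul(-103, 3), -87), Mul(-1, Rational(-8, 3))) = Add(Add(-309, -87), Rational(8, 3)) = Add(-396, Rational(8, 3)) = Rational(-1180, 3)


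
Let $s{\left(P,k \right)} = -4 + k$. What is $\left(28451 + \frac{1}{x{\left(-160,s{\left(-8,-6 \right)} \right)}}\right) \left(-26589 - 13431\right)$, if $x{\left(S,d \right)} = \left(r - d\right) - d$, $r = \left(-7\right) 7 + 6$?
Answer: $-1138607280$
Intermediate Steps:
$r = -43$ ($r = -49 + 6 = -43$)
$x{\left(S,d \right)} = -43 - 2 d$ ($x{\left(S,d \right)} = \left(-43 - d\right) - d = -43 - 2 d$)
$\left(28451 + \frac{1}{x{\left(-160,s{\left(-8,-6 \right)} \right)}}\right) \left(-26589 - 13431\right) = \left(28451 + \frac{1}{-43 - 2 \left(-4 - 6\right)}\right) \left(-26589 - 13431\right) = \left(28451 + \frac{1}{-43 - -20}\right) \left(-40020\right) = \left(28451 + \frac{1}{-43 + 20}\right) \left(-40020\right) = \left(28451 + \frac{1}{-23}\right) \left(-40020\right) = \left(28451 - \frac{1}{23}\right) \left(-40020\right) = \frac{654372}{23} \left(-40020\right) = -1138607280$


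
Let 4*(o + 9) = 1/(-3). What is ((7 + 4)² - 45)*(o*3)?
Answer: -2071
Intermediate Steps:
o = -109/12 (o = -9 + (¼)/(-3) = -9 + (¼)*(-⅓) = -9 - 1/12 = -109/12 ≈ -9.0833)
((7 + 4)² - 45)*(o*3) = ((7 + 4)² - 45)*(-109/12*3) = (11² - 45)*(-109/4) = (121 - 45)*(-109/4) = 76*(-109/4) = -2071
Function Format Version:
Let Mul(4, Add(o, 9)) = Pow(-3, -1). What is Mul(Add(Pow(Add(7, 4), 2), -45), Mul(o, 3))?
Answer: -2071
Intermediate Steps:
o = Rational(-109, 12) (o = Add(-9, Mul(Rational(1, 4), Pow(-3, -1))) = Add(-9, Mul(Rational(1, 4), Rational(-1, 3))) = Add(-9, Rational(-1, 12)) = Rational(-109, 12) ≈ -9.0833)
Mul(Add(Pow(Add(7, 4), 2), -45), Mul(o, 3)) = Mul(Add(Pow(Add(7, 4), 2), -45), Mul(Rational(-109, 12), 3)) = Mul(Add(Pow(11, 2), -45), Rational(-109, 4)) = Mul(Add(121, -45), Rational(-109, 4)) = Mul(76, Rational(-109, 4)) = -2071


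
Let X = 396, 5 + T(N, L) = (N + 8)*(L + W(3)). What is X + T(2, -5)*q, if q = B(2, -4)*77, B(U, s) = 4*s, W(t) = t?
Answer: 31196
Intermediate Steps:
T(N, L) = -5 + (3 + L)*(8 + N) (T(N, L) = -5 + (N + 8)*(L + 3) = -5 + (8 + N)*(3 + L) = -5 + (3 + L)*(8 + N))
q = -1232 (q = (4*(-4))*77 = -16*77 = -1232)
X + T(2, -5)*q = 396 + (19 + 3*2 + 8*(-5) - 5*2)*(-1232) = 396 + (19 + 6 - 40 - 10)*(-1232) = 396 - 25*(-1232) = 396 + 30800 = 31196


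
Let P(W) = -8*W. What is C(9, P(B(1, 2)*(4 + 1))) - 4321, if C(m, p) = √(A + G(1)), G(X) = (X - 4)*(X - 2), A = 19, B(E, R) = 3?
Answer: -4321 + √22 ≈ -4316.3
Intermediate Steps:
G(X) = (-4 + X)*(-2 + X)
C(m, p) = √22 (C(m, p) = √(19 + (8 + 1² - 6*1)) = √(19 + (8 + 1 - 6)) = √(19 + 3) = √22)
C(9, P(B(1, 2)*(4 + 1))) - 4321 = √22 - 4321 = -4321 + √22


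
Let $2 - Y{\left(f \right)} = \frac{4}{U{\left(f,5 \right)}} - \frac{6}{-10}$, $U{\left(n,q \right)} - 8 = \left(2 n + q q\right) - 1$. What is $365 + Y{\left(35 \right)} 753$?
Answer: $\frac{118122}{85} \approx 1389.7$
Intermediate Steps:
$U{\left(n,q \right)} = 7 + q^{2} + 2 n$ ($U{\left(n,q \right)} = 8 - \left(1 - 2 n - q q\right) = 8 - \left(1 - q^{2} - 2 n\right) = 8 + \left(-1 + q^{2} + 2 n\right) = 7 + q^{2} + 2 n$)
$Y{\left(f \right)} = \frac{7}{5} - \frac{4}{32 + 2 f}$ ($Y{\left(f \right)} = 2 - \left(\frac{4}{7 + 5^{2} + 2 f} - \frac{6}{-10}\right) = 2 - \left(\frac{4}{7 + 25 + 2 f} - - \frac{3}{5}\right) = 2 - \left(\frac{4}{32 + 2 f} + \frac{3}{5}\right) = 2 - \left(\frac{3}{5} + \frac{4}{32 + 2 f}\right) = \frac{7}{5} - \frac{4}{32 + 2 f}$)
$365 + Y{\left(35 \right)} 753 = 365 + \frac{102 + 7 \cdot 35}{5 \left(16 + 35\right)} 753 = 365 + \frac{102 + 245}{5 \cdot 51} \cdot 753 = 365 + \frac{1}{5} \cdot \frac{1}{51} \cdot 347 \cdot 753 = 365 + \frac{347}{255} \cdot 753 = 365 + \frac{87097}{85} = \frac{118122}{85}$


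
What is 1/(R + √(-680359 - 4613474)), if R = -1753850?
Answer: -1753850/3075995116333 - I*√5293833/3075995116333 ≈ -5.7017e-7 - 7.48e-10*I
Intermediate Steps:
1/(R + √(-680359 - 4613474)) = 1/(-1753850 + √(-680359 - 4613474)) = 1/(-1753850 + √(-5293833)) = 1/(-1753850 + I*√5293833)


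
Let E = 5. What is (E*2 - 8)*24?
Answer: 48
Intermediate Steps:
(E*2 - 8)*24 = (5*2 - 8)*24 = (10 - 8)*24 = 2*24 = 48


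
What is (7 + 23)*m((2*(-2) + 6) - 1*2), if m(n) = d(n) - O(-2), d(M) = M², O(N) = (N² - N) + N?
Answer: -120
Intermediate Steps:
O(N) = N²
m(n) = -4 + n² (m(n) = n² - 1*(-2)² = n² - 1*4 = n² - 4 = -4 + n²)
(7 + 23)*m((2*(-2) + 6) - 1*2) = (7 + 23)*(-4 + ((2*(-2) + 6) - 1*2)²) = 30*(-4 + ((-4 + 6) - 2)²) = 30*(-4 + (2 - 2)²) = 30*(-4 + 0²) = 30*(-4 + 0) = 30*(-4) = -120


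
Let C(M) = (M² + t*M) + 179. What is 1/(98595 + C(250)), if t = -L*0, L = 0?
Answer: 1/161274 ≈ 6.2006e-6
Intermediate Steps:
t = 0 (t = -1*0*0 = 0*0 = 0)
C(M) = 179 + M² (C(M) = (M² + 0*M) + 179 = (M² + 0) + 179 = M² + 179 = 179 + M²)
1/(98595 + C(250)) = 1/(98595 + (179 + 250²)) = 1/(98595 + (179 + 62500)) = 1/(98595 + 62679) = 1/161274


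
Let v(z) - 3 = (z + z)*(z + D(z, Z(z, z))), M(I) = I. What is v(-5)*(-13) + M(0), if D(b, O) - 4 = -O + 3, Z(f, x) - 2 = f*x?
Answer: -3289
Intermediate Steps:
Z(f, x) = 2 + f*x
D(b, O) = 7 - O (D(b, O) = 4 + (-O + 3) = 4 + (3 - O) = 7 - O)
v(z) = 3 + 2*z*(5 + z - z**2) (v(z) = 3 + (z + z)*(z + (7 - (2 + z*z))) = 3 + (2*z)*(z + (7 - (2 + z**2))) = 3 + (2*z)*(z + (7 + (-2 - z**2))) = 3 + (2*z)*(z + (5 - z**2)) = 3 + (2*z)*(5 + z - z**2) = 3 + 2*z*(5 + z - z**2))
v(-5)*(-13) + M(0) = (3 + 2*(-5)**2 - 2*(-5)*(-5 + (-5)**2))*(-13) + 0 = (3 + 2*25 - 2*(-5)*(-5 + 25))*(-13) + 0 = (3 + 50 - 2*(-5)*20)*(-13) + 0 = (3 + 50 + 200)*(-13) + 0 = 253*(-13) + 0 = -3289 + 0 = -3289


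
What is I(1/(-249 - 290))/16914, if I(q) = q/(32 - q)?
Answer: -1/291749586 ≈ -3.4276e-9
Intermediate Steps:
I(1/(-249 - 290))/16914 = -1/((-249 - 290)*(-32 + 1/(-249 - 290)))/16914 = -1/(-539*(-32 + 1/(-539)))*(1/16914) = -1*(-1/539)/(-32 - 1/539)*(1/16914) = -1*(-1/539)/(-17249/539)*(1/16914) = -1*(-1/539)*(-539/17249)*(1/16914) = -1/17249*1/16914 = -1/291749586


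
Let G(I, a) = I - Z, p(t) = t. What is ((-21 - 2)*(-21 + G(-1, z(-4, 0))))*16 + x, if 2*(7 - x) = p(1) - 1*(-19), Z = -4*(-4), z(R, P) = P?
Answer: 13981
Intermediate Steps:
Z = 16
G(I, a) = -16 + I (G(I, a) = I - 1*16 = I - 16 = -16 + I)
x = -3 (x = 7 - (1 - 1*(-19))/2 = 7 - (1 + 19)/2 = 7 - ½*20 = 7 - 10 = -3)
((-21 - 2)*(-21 + G(-1, z(-4, 0))))*16 + x = ((-21 - 2)*(-21 + (-16 - 1)))*16 - 3 = -23*(-21 - 17)*16 - 3 = -23*(-38)*16 - 3 = 874*16 - 3 = 13984 - 3 = 13981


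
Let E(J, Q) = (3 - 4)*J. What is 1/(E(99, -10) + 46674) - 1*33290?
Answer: -1550481749/46575 ≈ -33290.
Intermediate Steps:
E(J, Q) = -J
1/(E(99, -10) + 46674) - 1*33290 = 1/(-1*99 + 46674) - 1*33290 = 1/(-99 + 46674) - 33290 = 1/46575 - 33290 = -1550481749/46575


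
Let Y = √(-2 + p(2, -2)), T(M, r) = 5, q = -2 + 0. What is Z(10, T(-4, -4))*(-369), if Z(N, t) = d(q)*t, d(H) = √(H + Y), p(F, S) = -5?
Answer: -1845*√(-2 + I*√7) ≈ -1497.0 - 3008.1*I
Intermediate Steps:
q = -2
Y = I*√7 (Y = √(-2 - 5) = √(-7) = I*√7 ≈ 2.6458*I)
d(H) = √(H + I*√7)
Z(N, t) = t*√(-2 + I*√7) (Z(N, t) = √(-2 + I*√7)*t = t*√(-2 + I*√7))
Z(10, T(-4, -4))*(-369) = (5*√(-2 + I*√7))*(-369) = -1845*√(-2 + I*√7)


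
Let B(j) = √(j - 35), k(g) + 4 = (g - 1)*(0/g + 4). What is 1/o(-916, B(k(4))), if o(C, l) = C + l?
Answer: -916/839083 - 3*I*√3/839083 ≈ -0.0010917 - 6.1927e-6*I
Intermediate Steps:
k(g) = -8 + 4*g (k(g) = -4 + (g - 1)*(0/g + 4) = -4 + (-1 + g)*(0 + 4) = -4 + (-1 + g)*4 = -4 + (-4 + 4*g) = -8 + 4*g)
B(j) = √(-35 + j)
1/o(-916, B(k(4))) = 1/(-916 + √(-35 + (-8 + 4*4))) = 1/(-916 + √(-35 + (-8 + 16))) = 1/(-916 + √(-35 + 8)) = 1/(-916 + √(-27)) = 1/(-916 + 3*I*√3)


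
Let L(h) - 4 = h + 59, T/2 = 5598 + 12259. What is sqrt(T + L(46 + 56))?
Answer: sqrt(35879) ≈ 189.42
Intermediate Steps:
T = 35714 (T = 2*(5598 + 12259) = 2*17857 = 35714)
L(h) = 63 + h (L(h) = 4 + (h + 59) = 4 + (59 + h) = 63 + h)
sqrt(T + L(46 + 56)) = sqrt(35714 + (63 + (46 + 56))) = sqrt(35714 + (63 + 102)) = sqrt(35714 + 165) = sqrt(35879)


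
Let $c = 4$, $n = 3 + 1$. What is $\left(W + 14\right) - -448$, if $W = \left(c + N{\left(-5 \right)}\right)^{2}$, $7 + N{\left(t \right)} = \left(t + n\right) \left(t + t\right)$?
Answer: $511$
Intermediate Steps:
$n = 4$
$N{\left(t \right)} = -7 + 2 t \left(4 + t\right)$ ($N{\left(t \right)} = -7 + \left(t + 4\right) \left(t + t\right) = -7 + \left(4 + t\right) 2 t = -7 + 2 t \left(4 + t\right)$)
$W = 49$ ($W = \left(4 + \left(-7 + 2 \left(-5\right)^{2} + 8 \left(-5\right)\right)\right)^{2} = \left(4 - -3\right)^{2} = \left(4 + 3\right)^{2} = 7^{2} = 49$)
$\left(W + 14\right) - -448 = \left(49 + 14\right) - -448 = 63 + 448 = 511$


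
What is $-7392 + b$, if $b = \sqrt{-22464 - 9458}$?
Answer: $-7392 + i \sqrt{31922} \approx -7392.0 + 178.67 i$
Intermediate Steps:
$b = i \sqrt{31922}$ ($b = \sqrt{-31922} = i \sqrt{31922} \approx 178.67 i$)
$-7392 + b = -7392 + i \sqrt{31922}$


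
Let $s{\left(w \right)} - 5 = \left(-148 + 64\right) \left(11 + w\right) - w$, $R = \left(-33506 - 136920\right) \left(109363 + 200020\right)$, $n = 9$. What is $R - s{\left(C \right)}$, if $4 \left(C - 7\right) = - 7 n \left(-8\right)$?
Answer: $-52726894934$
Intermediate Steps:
$R = -52726907158$ ($R = \left(-170426\right) 309383 = -52726907158$)
$C = 133$ ($C = 7 + \frac{\left(-7\right) 9 \left(-8\right)}{4} = 7 + \frac{\left(-63\right) \left(-8\right)}{4} = 7 + \frac{1}{4} \cdot 504 = 7 + 126 = 133$)
$s{\left(w \right)} = -919 - 85 w$ ($s{\left(w \right)} = 5 - \left(w - \left(-148 + 64\right) \left(11 + w\right)\right) = 5 - \left(w + 84 \left(11 + w\right)\right) = 5 - \left(924 + 85 w\right) = -919 - 85 w$)
$R - s{\left(C \right)} = -52726907158 - \left(-919 - 11305\right) = -52726907158 - -12224 = -52726907158 + 12224 = -52726894934$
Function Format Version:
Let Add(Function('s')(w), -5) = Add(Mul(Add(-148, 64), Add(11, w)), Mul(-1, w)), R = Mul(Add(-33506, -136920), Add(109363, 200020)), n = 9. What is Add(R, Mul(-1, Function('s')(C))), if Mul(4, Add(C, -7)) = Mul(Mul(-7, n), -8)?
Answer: -52726894934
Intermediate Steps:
R = -52726907158 (R = Mul(-170426, 309383) = -52726907158)
C = 133 (C = Add(7, Mul(Rational(1, 4), Mul(Mul(-7, 9), -8))) = Add(7, Mul(Rational(1, 4), Mul(-63, -8))) = Add(7, Mul(Rational(1, 4), 504)) = Add(7, 126) = 133)
Function('s')(w) = Add(-919, Mul(-85, w)) (Function('s')(w) = Add(5, Add(Mul(Add(-148, 64), Add(11, w)), Mul(-1, w))) = Add(5, Add(Mul(-84, Add(11, w)), Mul(-1, w))) = Add(5, Add(Add(-924, Mul(-84, w)), Mul(-1, w))) = Add(5, Add(-924, Mul(-85, w))) = Add(-919, Mul(-85, w)))
Add(R, Mul(-1, Function('s')(C))) = Add(-52726907158, Mul(-1, Add(-919, Mul(-85, 133)))) = Add(-52726907158, Mul(-1, Add(-919, -11305))) = Add(-52726907158, Mul(-1, -12224)) = Add(-52726907158, 12224) = -52726894934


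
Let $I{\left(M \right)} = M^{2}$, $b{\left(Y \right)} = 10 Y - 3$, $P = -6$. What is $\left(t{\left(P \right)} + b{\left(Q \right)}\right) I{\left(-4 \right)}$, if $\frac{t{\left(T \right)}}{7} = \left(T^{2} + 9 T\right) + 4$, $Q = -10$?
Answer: $-3216$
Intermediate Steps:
$b{\left(Y \right)} = -3 + 10 Y$
$t{\left(T \right)} = 28 + 7 T^{2} + 63 T$ ($t{\left(T \right)} = 7 \left(\left(T^{2} + 9 T\right) + 4\right) = 7 \left(4 + T^{2} + 9 T\right) = 28 + 7 T^{2} + 63 T$)
$\left(t{\left(P \right)} + b{\left(Q \right)}\right) I{\left(-4 \right)} = \left(\left(28 + 7 \left(-6\right)^{2} + 63 \left(-6\right)\right) + \left(-3 + 10 \left(-10\right)\right)\right) \left(-4\right)^{2} = \left(\left(28 + 7 \cdot 36 - 378\right) - 103\right) 16 = \left(\left(28 + 252 - 378\right) - 103\right) 16 = \left(-98 - 103\right) 16 = \left(-201\right) 16 = -3216$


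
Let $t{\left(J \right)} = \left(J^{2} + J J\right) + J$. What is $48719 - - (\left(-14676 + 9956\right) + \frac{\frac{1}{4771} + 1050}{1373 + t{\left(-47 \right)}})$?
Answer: $\frac{1205781060927}{27404624} \approx 43999.0$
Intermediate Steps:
$t{\left(J \right)} = J + 2 J^{2}$ ($t{\left(J \right)} = \left(J^{2} + J^{2}\right) + J = 2 J^{2} + J = J + 2 J^{2}$)
$48719 - - (\left(-14676 + 9956\right) + \frac{\frac{1}{4771} + 1050}{1373 + t{\left(-47 \right)}}) = 48719 - - (\left(-14676 + 9956\right) + \frac{\frac{1}{4771} + 1050}{1373 - 47 \left(1 + 2 \left(-47\right)\right)}) = 48719 - - (-4720 + \frac{\frac{1}{4771} + 1050}{1373 - 47 \left(1 - 94\right)}) = 48719 - - (-4720 + \frac{5009551}{4771 \left(1373 - -4371\right)}) = 48719 - - (-4720 + \frac{5009551}{4771 \left(1373 + 4371\right)}) = 48719 - - (-4720 + \frac{5009551}{4771 \cdot 5744}) = 48719 - - (-4720 + \frac{5009551}{4771} \cdot \frac{1}{5744}) = 48719 - - (-4720 + \frac{5009551}{27404624}) = 48719 - \left(-1\right) \left(- \frac{129344815729}{27404624}\right) = 48719 - \frac{129344815729}{27404624} = \frac{1205781060927}{27404624}$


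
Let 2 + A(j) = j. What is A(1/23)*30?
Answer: -1350/23 ≈ -58.696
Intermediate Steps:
A(j) = -2 + j
A(1/23)*30 = (-2 + 1/23)*30 = -45/23*30 = -1350/23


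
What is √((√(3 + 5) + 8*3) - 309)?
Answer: √(-285 + 2*√2) ≈ 16.798*I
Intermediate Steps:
√((√(3 + 5) + 8*3) - 309) = √((√8 + 24) - 309) = √((2*√2 + 24) - 309) = √((24 + 2*√2) - 309) = √(-285 + 2*√2)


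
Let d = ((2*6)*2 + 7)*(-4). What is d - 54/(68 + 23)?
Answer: -11338/91 ≈ -124.59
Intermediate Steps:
d = -124 (d = (12*2 + 7)*(-4) = (24 + 7)*(-4) = 31*(-4) = -124)
d - 54/(68 + 23) = -124 - 54/(68 + 23) = -124 - 54/91 = -11338/91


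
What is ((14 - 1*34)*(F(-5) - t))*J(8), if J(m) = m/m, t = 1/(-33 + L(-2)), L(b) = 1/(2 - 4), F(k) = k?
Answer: 6660/67 ≈ 99.403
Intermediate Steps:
L(b) = -1/2 (L(b) = 1/(-2) = -1/2)
t = -2/67 (t = 1/(-33 - 1/2) = 1/(-67/2) = -2/67 ≈ -0.029851)
J(m) = 1
((14 - 1*34)*(F(-5) - t))*J(8) = ((14 - 1*34)*(-5 - 1*(-2/67)))*1 = ((14 - 34)*(-5 + 2/67))*1 = -20*(-333/67)*1 = (6660/67)*1 = 6660/67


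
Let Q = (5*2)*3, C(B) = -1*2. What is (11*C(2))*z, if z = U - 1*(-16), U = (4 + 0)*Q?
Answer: -2992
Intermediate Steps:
C(B) = -2
Q = 30 (Q = 10*3 = 30)
U = 120 (U = (4 + 0)*30 = 4*30 = 120)
z = 136 (z = 120 - 1*(-16) = 120 + 16 = 136)
(11*C(2))*z = (11*(-2))*136 = -22*136 = -2992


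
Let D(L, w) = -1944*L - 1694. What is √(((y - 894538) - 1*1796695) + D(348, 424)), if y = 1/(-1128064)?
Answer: I*√66995418429045722/141008 ≈ 1835.6*I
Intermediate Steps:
D(L, w) = -1694 - 1944*L
y = -1/1128064 ≈ -8.8647e-7
√(((y - 894538) - 1*1796695) + D(348, 424)) = √(((-1/1128064 - 894538) - 1*1796695) + (-1694 - 1944*348)) = √((-1009096114433/1128064 - 1796695) + (-1694 - 676512)) = √(-3035883062913/1128064 - 678206) = √(-3800942836097/1128064) = I*√66995418429045722/141008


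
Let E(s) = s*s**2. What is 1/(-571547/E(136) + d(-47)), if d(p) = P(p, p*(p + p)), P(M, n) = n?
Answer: 2515456/11112713061 ≈ 0.00022636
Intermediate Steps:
d(p) = 2*p**2 (d(p) = p*(p + p) = p*(2*p) = 2*p**2)
E(s) = s**3
1/(-571547/E(136) + d(-47)) = 1/(-571547/(136**3) + 2*(-47)**2) = 1/(-571547/2515456 + 2*2209) = 1/(-571547*1/2515456 + 4418) = 1/(-571547/2515456 + 4418) = 1/(11112713061/2515456) = 2515456/11112713061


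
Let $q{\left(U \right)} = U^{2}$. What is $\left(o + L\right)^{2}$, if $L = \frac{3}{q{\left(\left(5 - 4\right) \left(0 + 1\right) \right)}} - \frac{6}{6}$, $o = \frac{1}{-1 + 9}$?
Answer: $\frac{289}{64} \approx 4.5156$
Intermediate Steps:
$o = \frac{1}{8} \approx 0.125$
$L = 2$ ($L = \frac{3}{\left(\left(5 - 4\right) \left(0 + 1\right)\right)^{2}} - \frac{6}{6} = \frac{3}{\left(1 \cdot 1\right)^{2}} - 1 = \frac{3}{1^{2}} - 1 = \frac{3}{1} - 1 = 3 \cdot 1 - 1 = 3 - 1 = 2$)
$\left(o + L\right)^{2} = \left(\frac{1}{8} + 2\right)^{2} = \left(\frac{17}{8}\right)^{2} = \frac{289}{64}$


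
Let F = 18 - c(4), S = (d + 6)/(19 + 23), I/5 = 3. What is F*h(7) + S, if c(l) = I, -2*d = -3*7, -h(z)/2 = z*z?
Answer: -8221/28 ≈ -293.61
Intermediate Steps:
I = 15 (I = 5*3 = 15)
h(z) = -2*z² (h(z) = -2*z*z = -2*z²)
d = 21/2 (d = -(-3)*7/2 = -½*(-21) = 21/2 ≈ 10.500)
c(l) = 15
S = 11/28 (S = (21/2 + 6)/(19 + 23) = (33/2)/42 = (33/2)*(1/42) = 11/28 ≈ 0.39286)
F = 3 (F = 18 - 1*15 = 18 - 15 = 3)
F*h(7) + S = 3*(-2*7²) + 11/28 = 3*(-2*49) + 11/28 = 3*(-98) + 11/28 = -294 + 11/28 = -8221/28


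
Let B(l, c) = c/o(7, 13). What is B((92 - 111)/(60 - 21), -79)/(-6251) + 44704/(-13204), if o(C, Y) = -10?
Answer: -698872539/206345510 ≈ -3.3869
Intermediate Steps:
B(l, c) = -c/10 (B(l, c) = c/(-10) = c*(-1/10) = -c/10)
B((92 - 111)/(60 - 21), -79)/(-6251) + 44704/(-13204) = -1/10*(-79)/(-6251) + 44704/(-13204) = (79/10)*(-1/6251) + 44704*(-1/13204) = -79/62510 - 11176/3301 = -698872539/206345510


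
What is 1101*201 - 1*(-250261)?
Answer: 471562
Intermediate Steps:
1101*201 - 1*(-250261) = 221301 + 250261 = 471562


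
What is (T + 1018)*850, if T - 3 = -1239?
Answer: -185300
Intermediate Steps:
T = -1236 (T = 3 - 1239 = -1236)
(T + 1018)*850 = (-1236 + 1018)*850 = -218*850 = -185300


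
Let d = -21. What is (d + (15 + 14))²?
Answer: 64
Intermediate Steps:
(d + (15 + 14))² = (-21 + (15 + 14))² = (-21 + 29)² = 8² = 64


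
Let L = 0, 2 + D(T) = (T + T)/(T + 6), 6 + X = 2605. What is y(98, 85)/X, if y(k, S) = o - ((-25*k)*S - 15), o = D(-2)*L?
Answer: 9055/113 ≈ 80.133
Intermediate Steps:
X = 2599 (X = -6 + 2605 = 2599)
D(T) = -2 + 2*T/(6 + T) (D(T) = -2 + (T + T)/(T + 6) = -2 + (2*T)/(6 + T) = -2 + 2*T/(6 + T))
o = 0 (o = -12/(6 - 2)*0 = -12/4*0 = -12*¼*0 = -3*0 = 0)
y(k, S) = 15 + 25*S*k (y(k, S) = 0 - ((-25*k)*S - 15) = 0 - (-25*S*k - 15) = 0 - (-15 - 25*S*k) = 0 + (15 + 25*S*k) = 15 + 25*S*k)
y(98, 85)/X = (15 + 25*85*98)/2599 = (15 + 208250)*(1/2599) = 208265*(1/2599) = 9055/113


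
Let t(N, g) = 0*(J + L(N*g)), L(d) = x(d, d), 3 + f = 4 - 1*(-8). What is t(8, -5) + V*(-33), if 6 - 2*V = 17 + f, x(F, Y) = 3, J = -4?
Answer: 330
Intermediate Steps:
f = 9 (f = -3 + (4 - 1*(-8)) = -3 + (4 + 8) = -3 + 12 = 9)
L(d) = 3
t(N, g) = 0 (t(N, g) = 0*(-4 + 3) = 0*(-1) = 0)
V = -10 (V = 3 - (17 + 9)/2 = 3 - ½*26 = 3 - 13 = -10)
t(8, -5) + V*(-33) = 0 - 10*(-33) = 0 + 330 = 330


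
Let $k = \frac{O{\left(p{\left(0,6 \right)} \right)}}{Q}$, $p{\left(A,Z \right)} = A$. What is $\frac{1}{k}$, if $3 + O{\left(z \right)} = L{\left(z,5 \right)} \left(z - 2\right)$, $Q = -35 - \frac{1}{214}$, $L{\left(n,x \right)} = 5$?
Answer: $\frac{7491}{2782} \approx 2.6927$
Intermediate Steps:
$Q = - \frac{7491}{214}$ ($Q = -35 - \frac{1}{214} = - \frac{7491}{214} \approx -35.005$)
$O{\left(z \right)} = -13 + 5 z$ ($O{\left(z \right)} = -3 + 5 \left(z - 2\right) = -3 + 5 \left(-2 + z\right) = -3 + \left(-10 + 5 z\right) = -13 + 5 z$)
$k = \frac{2782}{7491}$ ($k = \frac{-13 + 5 \cdot 0}{- \frac{7491}{214}} = \left(-13 + 0\right) \left(- \frac{214}{7491}\right) = \left(-13\right) \left(- \frac{214}{7491}\right) = \frac{2782}{7491} \approx 0.37138$)
$\frac{1}{k} = \frac{1}{\frac{2782}{7491}} = \frac{7491}{2782}$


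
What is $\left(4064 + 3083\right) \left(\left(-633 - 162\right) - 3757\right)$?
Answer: $-32533144$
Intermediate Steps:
$\left(4064 + 3083\right) \left(\left(-633 - 162\right) - 3757\right) = 7147 \left(\left(-633 - 162\right) - 3757\right) = 7147 \left(-795 - 3757\right) = 7147 \left(-4552\right) = -32533144$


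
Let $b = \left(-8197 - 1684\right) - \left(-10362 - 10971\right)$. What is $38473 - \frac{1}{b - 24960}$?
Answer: $\frac{519693285}{13508} \approx 38473.0$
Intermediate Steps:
$b = 11452$ ($b = \left(-8197 - 1684\right) - \left(-10362 - 10971\right) = -9881 - -21333 = -9881 + 21333 = 11452$)
$38473 - \frac{1}{b - 24960} = 38473 - \frac{1}{11452 - 24960} = 38473 - \frac{1}{-13508} = 38473 - - \frac{1}{13508} = 38473 + \frac{1}{13508} = \frac{519693285}{13508}$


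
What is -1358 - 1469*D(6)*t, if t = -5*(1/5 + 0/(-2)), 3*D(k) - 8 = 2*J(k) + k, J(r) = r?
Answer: 34120/3 ≈ 11373.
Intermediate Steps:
D(k) = 8/3 + k (D(k) = 8/3 + (2*k + k)/3 = 8/3 + (3*k)/3 = 8/3 + k)
t = -1 (t = -5*(1*(1/5) + 0*(-1/2)) = -5*(1/5 + 0) = -5*1/5 = -1)
-1358 - 1469*D(6)*t = -1358 - 1469*(8/3 + 6)*(-1) = -1358 - 38194*(-1)/3 = -1358 - 1469*(-26/3) = -1358 + 38194/3 = 34120/3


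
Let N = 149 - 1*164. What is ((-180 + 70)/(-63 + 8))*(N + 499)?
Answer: 968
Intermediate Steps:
N = -15 (N = 149 - 164 = -15)
((-180 + 70)/(-63 + 8))*(N + 499) = ((-180 + 70)/(-63 + 8))*(-15 + 499) = -110/(-55)*484 = -110*(-1/55)*484 = 2*484 = 968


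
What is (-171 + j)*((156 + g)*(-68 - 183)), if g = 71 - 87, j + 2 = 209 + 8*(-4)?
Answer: -140560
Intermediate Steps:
j = 175 (j = -2 + (209 + 8*(-4)) = -2 + (209 - 32) = -2 + 177 = 175)
g = -16
(-171 + j)*((156 + g)*(-68 - 183)) = (-171 + 175)*((156 - 16)*(-68 - 183)) = 4*(140*(-251)) = 4*(-35140) = -140560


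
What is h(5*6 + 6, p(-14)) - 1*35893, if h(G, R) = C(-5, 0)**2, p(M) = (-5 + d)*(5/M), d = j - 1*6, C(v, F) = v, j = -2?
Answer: -35868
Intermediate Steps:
d = -8 (d = -2 - 1*6 = -2 - 6 = -8)
p(M) = -65/M (p(M) = (-5 - 8)*(5/M) = -65/M)
h(G, R) = 25 (h(G, R) = (-5)**2 = 25)
h(5*6 + 6, p(-14)) - 1*35893 = 25 - 1*35893 = 25 - 35893 = -35868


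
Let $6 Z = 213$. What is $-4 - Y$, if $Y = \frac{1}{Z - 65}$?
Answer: $- \frac{234}{59} \approx -3.9661$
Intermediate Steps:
$Z = \frac{71}{2}$ ($Z = \frac{1}{6} \cdot 213 = \frac{71}{2} \approx 35.5$)
$Y = - \frac{2}{59}$ ($Y = \frac{1}{\frac{71}{2} - 65} = \frac{1}{- \frac{59}{2}} = - \frac{2}{59} \approx -0.033898$)
$-4 - Y = -4 - - \frac{2}{59} = -4 + \frac{2}{59} = - \frac{234}{59}$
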